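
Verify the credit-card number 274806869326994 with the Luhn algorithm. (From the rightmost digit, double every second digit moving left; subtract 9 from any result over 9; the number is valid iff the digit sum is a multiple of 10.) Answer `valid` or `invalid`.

From the right, keep odd positions and double even positions (subtract 9 from any doubled value over 9):
  doubled (positions 2,4,...): 9 3 6 3 3 7 5 → sum 36
  kept (positions 1,3,...): 4 9 2 9 8 0 4 2 → sum 38
Total = 74.
74 mod 10 = 4, so the number is invalid.

invalid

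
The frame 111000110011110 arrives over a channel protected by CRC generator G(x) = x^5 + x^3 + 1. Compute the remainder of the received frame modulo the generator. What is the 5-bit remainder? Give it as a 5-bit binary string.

00001

Modulo-2 division of 111000110011110 by 101001:
  pos 0: 111000 XOR 101001 = 010001
  pos 1: 100011 XOR 101001 = 001010
  pos 3: 101010 XOR 101001 = 000011
  pos 7: 110111 XOR 101001 = 011110
  pos 8: 111101 XOR 101001 = 010100
  pos 9: 101000 XOR 101001 = 000001
Remainder = 00001 (nonzero — an error is detected).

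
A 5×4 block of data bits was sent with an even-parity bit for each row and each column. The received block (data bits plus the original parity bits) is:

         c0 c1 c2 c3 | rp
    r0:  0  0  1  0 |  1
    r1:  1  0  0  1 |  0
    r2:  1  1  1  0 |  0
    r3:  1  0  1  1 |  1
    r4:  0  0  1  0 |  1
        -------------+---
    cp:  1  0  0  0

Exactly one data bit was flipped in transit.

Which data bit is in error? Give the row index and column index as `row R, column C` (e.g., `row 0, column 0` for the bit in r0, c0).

Recompute each row's even parity and compare to rp:
  r0: data parity 1, sent rp 1 → ok
  r1: data parity 0, sent rp 0 → ok
  r2: data parity 1, sent rp 0 → mismatch
  r3: data parity 1, sent rp 1 → ok
  r4: data parity 1, sent rp 1 → ok
Recompute each column's even parity and compare to cp:
  c0: data parity 1, sent cp 1 → ok
  c1: data parity 1, sent cp 0 → mismatch
  c2: data parity 0, sent cp 0 → ok
  c3: data parity 0, sent cp 0 → ok
Exactly one row (r2) and one column (c1) fail → the flipped bit is at their intersection.

row 2, column 1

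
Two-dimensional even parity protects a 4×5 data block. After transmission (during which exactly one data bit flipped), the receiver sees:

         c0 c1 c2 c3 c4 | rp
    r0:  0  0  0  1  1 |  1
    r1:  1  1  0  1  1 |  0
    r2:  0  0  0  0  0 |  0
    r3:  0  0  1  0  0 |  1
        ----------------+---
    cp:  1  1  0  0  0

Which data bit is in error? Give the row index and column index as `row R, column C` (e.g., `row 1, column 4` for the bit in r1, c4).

Recompute each row's even parity and compare to rp:
  r0: data parity 0, sent rp 1 → mismatch
  r1: data parity 0, sent rp 0 → ok
  r2: data parity 0, sent rp 0 → ok
  r3: data parity 1, sent rp 1 → ok
Recompute each column's even parity and compare to cp:
  c0: data parity 1, sent cp 1 → ok
  c1: data parity 1, sent cp 1 → ok
  c2: data parity 1, sent cp 0 → mismatch
  c3: data parity 0, sent cp 0 → ok
  c4: data parity 0, sent cp 0 → ok
Exactly one row (r0) and one column (c2) fail → the flipped bit is at their intersection.

row 0, column 2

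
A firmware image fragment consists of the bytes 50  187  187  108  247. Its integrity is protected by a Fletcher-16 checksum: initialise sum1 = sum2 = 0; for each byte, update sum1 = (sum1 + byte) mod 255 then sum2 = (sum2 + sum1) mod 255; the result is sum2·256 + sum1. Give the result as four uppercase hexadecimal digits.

ED0E

Running sums (mod 255):
  after byte 0 (50): sum1=50, sum2=50
  after byte 1 (187): sum1=237, sum2=32
  after byte 2 (187): sum1=169, sum2=201
  after byte 3 (108): sum1=22, sum2=223
  after byte 4 (247): sum1=14, sum2=237
Checksum = sum2·256 + sum1 = 237·256 + 14 = 60686 = 0xED0E.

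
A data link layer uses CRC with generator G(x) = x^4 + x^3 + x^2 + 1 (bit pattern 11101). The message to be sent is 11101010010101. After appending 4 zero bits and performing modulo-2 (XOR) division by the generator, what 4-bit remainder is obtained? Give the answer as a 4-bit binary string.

1100

Append 4 zeros: 111010100101010000. Divide by 11101 (XOR where the leading bit is 1):
  pos 0: 11101 XOR 11101 = 00000
  pos 6: 10010 XOR 11101 = 01111
  pos 7: 11111 XOR 11101 = 00010
  pos 10: 10010 XOR 11101 = 01111
  pos 11: 11110 XOR 11101 = 00011
Remainder (last 4 bits) = 1100. This is the CRC / FCS.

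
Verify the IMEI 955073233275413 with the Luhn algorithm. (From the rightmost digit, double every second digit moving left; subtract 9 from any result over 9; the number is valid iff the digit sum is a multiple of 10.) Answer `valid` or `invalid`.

From the right, keep odd positions and double even positions (subtract 9 from any doubled value over 9):
  doubled (positions 2,4,...): 2 1 4 6 6 0 1 → sum 20
  kept (positions 1,3,...): 3 4 7 3 2 7 5 9 → sum 40
Total = 60.
60 mod 10 = 0, so the number is valid.

valid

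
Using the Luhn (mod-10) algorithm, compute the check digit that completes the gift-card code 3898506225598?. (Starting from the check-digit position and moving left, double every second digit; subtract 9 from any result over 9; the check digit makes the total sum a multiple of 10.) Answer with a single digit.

7

Partial digits right→left: 8 9 5 5 2 2 6 0 5 8 9 8 3
Double every second digit counting from the check-digit position (so the 1st, 3rd, 5th, ... of the partial from the right).
  doubled (with −9 where >9): 7 1 4 3 1 9 6 → sum 31
  kept as-is: 9 5 2 0 8 8 → sum 32
Total = 31 + 32 = 63.
Check digit = (10 − (63 mod 10)) mod 10 = 7.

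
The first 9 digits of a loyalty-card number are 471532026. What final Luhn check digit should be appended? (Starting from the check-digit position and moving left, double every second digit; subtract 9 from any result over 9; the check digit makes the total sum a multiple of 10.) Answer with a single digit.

5

Partial digits right→left: 6 2 0 2 3 5 1 7 4
Double every second digit counting from the check-digit position (so the 1st, 3rd, 5th, ... of the partial from the right).
  doubled (with −9 where >9): 3 0 6 2 8 → sum 19
  kept as-is: 2 2 5 7 → sum 16
Total = 19 + 16 = 35.
Check digit = (10 − (35 mod 10)) mod 10 = 5.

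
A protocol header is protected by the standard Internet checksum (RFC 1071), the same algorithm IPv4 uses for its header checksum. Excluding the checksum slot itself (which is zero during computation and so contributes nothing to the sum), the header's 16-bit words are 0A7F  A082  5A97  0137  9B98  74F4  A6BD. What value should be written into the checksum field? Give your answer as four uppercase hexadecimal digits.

One's-complement addition (fold any carry out of bit 15 back into bit 0):
  0x0A7F + 0xA082 = 0x0AB01
  0xAB01 + 0x5A97 = 0x10598 → wrap carry → 0x0599
  0x0599 + 0x0137 = 0x006D0
  0x06D0 + 0x9B98 = 0x0A268
  0xA268 + 0x74F4 = 0x1175C → wrap carry → 0x175D
  0x175D + 0xA6BD = 0x0BE1A
One's-complement sum = 0xBE1A.
Checksum = ~0xBE1A & 0xFFFF = 0x41E5.

41E5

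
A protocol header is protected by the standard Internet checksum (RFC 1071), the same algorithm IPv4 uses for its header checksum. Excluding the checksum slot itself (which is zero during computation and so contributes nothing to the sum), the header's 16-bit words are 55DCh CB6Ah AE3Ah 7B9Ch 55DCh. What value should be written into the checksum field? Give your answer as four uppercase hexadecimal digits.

5F05

One's-complement addition (fold any carry out of bit 15 back into bit 0):
  0x55DC + 0xCB6A = 0x12146 → wrap carry → 0x2147
  0x2147 + 0xAE3A = 0x0CF81
  0xCF81 + 0x7B9C = 0x14B1D → wrap carry → 0x4B1E
  0x4B1E + 0x55DC = 0x0A0FA
One's-complement sum = 0xA0FA.
Checksum = ~0xA0FA & 0xFFFF = 0x5F05.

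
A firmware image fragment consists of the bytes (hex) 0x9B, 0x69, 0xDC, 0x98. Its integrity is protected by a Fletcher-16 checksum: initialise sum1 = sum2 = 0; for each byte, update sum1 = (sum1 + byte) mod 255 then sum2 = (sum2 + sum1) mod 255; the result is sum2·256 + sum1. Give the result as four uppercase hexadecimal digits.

Running sums (mod 255):
  after byte 0 (0x9B): sum1=155, sum2=155
  after byte 1 (0x69): sum1=5, sum2=160
  after byte 2 (0xDC): sum1=225, sum2=130
  after byte 3 (0x98): sum1=122, sum2=252
Checksum = sum2·256 + sum1 = 252·256 + 122 = 64634 = 0xFC7A.

FC7A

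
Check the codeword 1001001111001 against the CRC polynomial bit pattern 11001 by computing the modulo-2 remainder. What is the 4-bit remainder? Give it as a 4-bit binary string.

Modulo-2 division of 1001001111001 by 11001:
  pos 0: 10010 XOR 11001 = 01011
  pos 1: 10110 XOR 11001 = 01111
  pos 2: 11111 XOR 11001 = 00110
  pos 4: 11011 XOR 11001 = 00010
  pos 7: 10100 XOR 11001 = 01101
  pos 8: 11011 XOR 11001 = 00010
Remainder = 0010 (nonzero — an error is detected).

0010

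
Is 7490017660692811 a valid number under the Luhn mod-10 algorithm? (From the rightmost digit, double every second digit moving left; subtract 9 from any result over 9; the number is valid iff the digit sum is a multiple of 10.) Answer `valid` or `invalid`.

From the right, keep odd positions and double even positions (subtract 9 from any doubled value over 9):
  doubled (positions 2,4,...): 2 4 3 3 5 0 9 5 → sum 31
  kept (positions 1,3,...): 1 8 9 0 6 1 0 4 → sum 29
Total = 60.
60 mod 10 = 0, so the number is valid.

valid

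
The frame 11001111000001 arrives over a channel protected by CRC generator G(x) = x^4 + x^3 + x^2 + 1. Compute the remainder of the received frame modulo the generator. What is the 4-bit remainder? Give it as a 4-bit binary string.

0001

Modulo-2 division of 11001111000001 by 11101:
  pos 0: 11001 XOR 11101 = 00100
  pos 2: 10011 XOR 11101 = 01110
  pos 3: 11101 XOR 11101 = 00000
Remainder = 0001 (nonzero — an error is detected).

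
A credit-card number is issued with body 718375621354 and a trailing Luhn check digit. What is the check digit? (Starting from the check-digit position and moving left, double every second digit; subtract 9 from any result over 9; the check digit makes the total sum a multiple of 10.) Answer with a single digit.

9

Partial digits right→left: 4 5 3 1 2 6 5 7 3 8 1 7
Double every second digit counting from the check-digit position (so the 1st, 3rd, 5th, ... of the partial from the right).
  doubled (with −9 where >9): 8 6 4 1 6 2 → sum 27
  kept as-is: 5 1 6 7 8 7 → sum 34
Total = 27 + 34 = 61.
Check digit = (10 − (61 mod 10)) mod 10 = 9.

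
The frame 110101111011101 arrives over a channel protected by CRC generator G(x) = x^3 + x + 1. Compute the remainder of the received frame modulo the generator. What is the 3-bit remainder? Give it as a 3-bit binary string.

000

Modulo-2 division of 110101111011101 by 1011:
  pos 0: 1101 XOR 1011 = 0110
  pos 1: 1100 XOR 1011 = 0111
  pos 2: 1111 XOR 1011 = 0100
  pos 3: 1001 XOR 1011 = 0010
  pos 5: 1011 XOR 1011 = 0000
  pos 10: 1110 XOR 1011 = 0101
  pos 11: 1011 XOR 1011 = 0000
Remainder = 000 (zero — the frame passes the CRC check).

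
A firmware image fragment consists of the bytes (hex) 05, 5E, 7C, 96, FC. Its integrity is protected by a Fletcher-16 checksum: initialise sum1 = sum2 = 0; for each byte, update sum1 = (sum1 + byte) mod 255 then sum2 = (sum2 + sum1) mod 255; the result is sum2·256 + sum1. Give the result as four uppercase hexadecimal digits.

Running sums (mod 255):
  after byte 0 (05): sum1=5, sum2=5
  after byte 1 (5E): sum1=99, sum2=104
  after byte 2 (7C): sum1=223, sum2=72
  after byte 3 (96): sum1=118, sum2=190
  after byte 4 (FC): sum1=115, sum2=50
Checksum = sum2·256 + sum1 = 50·256 + 115 = 12915 = 0x3273.

3273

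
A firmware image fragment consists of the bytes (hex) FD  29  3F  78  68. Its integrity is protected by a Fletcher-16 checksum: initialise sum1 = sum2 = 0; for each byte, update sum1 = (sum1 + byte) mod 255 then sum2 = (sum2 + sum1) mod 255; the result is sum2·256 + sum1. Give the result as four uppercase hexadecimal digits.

B147

Running sums (mod 255):
  after byte 0 (FD): sum1=253, sum2=253
  after byte 1 (29): sum1=39, sum2=37
  after byte 2 (3F): sum1=102, sum2=139
  after byte 3 (78): sum1=222, sum2=106
  after byte 4 (68): sum1=71, sum2=177
Checksum = sum2·256 + sum1 = 177·256 + 71 = 45383 = 0xB147.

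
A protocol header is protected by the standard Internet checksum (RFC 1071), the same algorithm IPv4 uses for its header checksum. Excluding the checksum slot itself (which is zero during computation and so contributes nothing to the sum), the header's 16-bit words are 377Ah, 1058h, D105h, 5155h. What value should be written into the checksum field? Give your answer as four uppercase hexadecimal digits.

One's-complement addition (fold any carry out of bit 15 back into bit 0):
  0x377A + 0x1058 = 0x047D2
  0x47D2 + 0xD105 = 0x118D7 → wrap carry → 0x18D8
  0x18D8 + 0x5155 = 0x06A2D
One's-complement sum = 0x6A2D.
Checksum = ~0x6A2D & 0xFFFF = 0x95D2.

95D2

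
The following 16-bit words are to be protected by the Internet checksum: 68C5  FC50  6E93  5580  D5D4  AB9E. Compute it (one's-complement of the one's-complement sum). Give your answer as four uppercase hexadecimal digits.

One's-complement addition (fold any carry out of bit 15 back into bit 0):
  0x68C5 + 0xFC50 = 0x16515 → wrap carry → 0x6516
  0x6516 + 0x6E93 = 0x0D3A9
  0xD3A9 + 0x5580 = 0x12929 → wrap carry → 0x292A
  0x292A + 0xD5D4 = 0x0FEFE
  0xFEFE + 0xAB9E = 0x1AA9C → wrap carry → 0xAA9D
One's-complement sum = 0xAA9D.
Checksum = ~0xAA9D & 0xFFFF = 0x5562.

5562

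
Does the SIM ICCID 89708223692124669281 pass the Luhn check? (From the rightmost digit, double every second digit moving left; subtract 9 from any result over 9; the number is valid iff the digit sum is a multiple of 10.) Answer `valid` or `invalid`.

From the right, keep odd positions and double even positions (subtract 9 from any doubled value over 9):
  doubled (positions 2,4,...): 7 9 3 4 4 3 4 7 5 7 → sum 53
  kept (positions 1,3,...): 1 2 6 4 1 9 3 2 0 9 → sum 37
Total = 90.
90 mod 10 = 0, so the number is valid.

valid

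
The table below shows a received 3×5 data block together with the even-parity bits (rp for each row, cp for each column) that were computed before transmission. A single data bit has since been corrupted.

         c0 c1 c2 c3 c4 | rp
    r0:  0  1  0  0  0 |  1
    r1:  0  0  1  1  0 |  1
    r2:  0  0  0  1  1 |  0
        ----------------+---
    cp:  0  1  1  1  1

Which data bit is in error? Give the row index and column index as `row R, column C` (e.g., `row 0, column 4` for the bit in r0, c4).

Recompute each row's even parity and compare to rp:
  r0: data parity 1, sent rp 1 → ok
  r1: data parity 0, sent rp 1 → mismatch
  r2: data parity 0, sent rp 0 → ok
Recompute each column's even parity and compare to cp:
  c0: data parity 0, sent cp 0 → ok
  c1: data parity 1, sent cp 1 → ok
  c2: data parity 1, sent cp 1 → ok
  c3: data parity 0, sent cp 1 → mismatch
  c4: data parity 1, sent cp 1 → ok
Exactly one row (r1) and one column (c3) fail → the flipped bit is at their intersection.

row 1, column 3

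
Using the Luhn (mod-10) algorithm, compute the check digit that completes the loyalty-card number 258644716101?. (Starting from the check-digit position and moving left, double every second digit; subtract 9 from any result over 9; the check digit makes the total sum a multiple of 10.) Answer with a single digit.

Partial digits right→left: 1 0 1 6 1 7 4 4 6 8 5 2
Double every second digit counting from the check-digit position (so the 1st, 3rd, 5th, ... of the partial from the right).
  doubled (with −9 where >9): 2 2 2 8 3 1 → sum 18
  kept as-is: 0 6 7 4 8 2 → sum 27
Total = 18 + 27 = 45.
Check digit = (10 − (45 mod 10)) mod 10 = 5.

5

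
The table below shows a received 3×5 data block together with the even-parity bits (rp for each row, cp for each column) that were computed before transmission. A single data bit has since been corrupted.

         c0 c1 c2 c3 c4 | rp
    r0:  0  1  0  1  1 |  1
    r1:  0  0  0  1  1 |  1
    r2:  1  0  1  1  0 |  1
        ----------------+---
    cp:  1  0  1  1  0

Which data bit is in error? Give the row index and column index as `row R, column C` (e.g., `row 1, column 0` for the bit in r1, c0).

row 1, column 1

Recompute each row's even parity and compare to rp:
  r0: data parity 1, sent rp 1 → ok
  r1: data parity 0, sent rp 1 → mismatch
  r2: data parity 1, sent rp 1 → ok
Recompute each column's even parity and compare to cp:
  c0: data parity 1, sent cp 1 → ok
  c1: data parity 1, sent cp 0 → mismatch
  c2: data parity 1, sent cp 1 → ok
  c3: data parity 1, sent cp 1 → ok
  c4: data parity 0, sent cp 0 → ok
Exactly one row (r1) and one column (c1) fail → the flipped bit is at their intersection.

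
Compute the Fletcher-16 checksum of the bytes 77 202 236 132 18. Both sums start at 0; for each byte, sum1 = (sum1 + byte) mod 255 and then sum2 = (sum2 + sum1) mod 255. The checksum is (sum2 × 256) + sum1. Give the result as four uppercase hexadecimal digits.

Running sums (mod 255):
  after byte 0 (77): sum1=77, sum2=77
  after byte 1 (202): sum1=24, sum2=101
  after byte 2 (236): sum1=5, sum2=106
  after byte 3 (132): sum1=137, sum2=243
  after byte 4 (18): sum1=155, sum2=143
Checksum = sum2·256 + sum1 = 143·256 + 155 = 36763 = 0x8F9B.

8F9B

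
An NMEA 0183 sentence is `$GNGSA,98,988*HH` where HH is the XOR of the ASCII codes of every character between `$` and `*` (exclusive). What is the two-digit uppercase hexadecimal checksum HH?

64

XOR the ASCII codes of the payload characters:
  'G' = 0x47 → acc = 0x47
  'N' = 0x4E → acc = 0x09
  'G' = 0x47 → acc = 0x4E
  'S' = 0x53 → acc = 0x1D
  'A' = 0x41 → acc = 0x5C
  ',' = 0x2C → acc = 0x70
  '9' = 0x39 → acc = 0x49
  '8' = 0x38 → acc = 0x71
  ',' = 0x2C → acc = 0x5D
  '9' = 0x39 → acc = 0x64
  '8' = 0x38 → acc = 0x5C
  '8' = 0x38 → acc = 0x64
Checksum = 0x64.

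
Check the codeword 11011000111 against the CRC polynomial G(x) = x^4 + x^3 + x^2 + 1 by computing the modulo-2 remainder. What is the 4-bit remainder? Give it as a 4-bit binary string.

0100

Modulo-2 division of 11011000111 by 11101:
  pos 0: 11011 XOR 11101 = 00110
  pos 2: 11000 XOR 11101 = 00101
  pos 4: 10101 XOR 11101 = 01000
  pos 5: 10001 XOR 11101 = 01100
  pos 6: 11001 XOR 11101 = 00100
Remainder = 0100 (nonzero — an error is detected).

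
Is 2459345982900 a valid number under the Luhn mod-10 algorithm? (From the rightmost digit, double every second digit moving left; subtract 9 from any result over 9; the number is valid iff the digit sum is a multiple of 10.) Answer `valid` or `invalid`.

From the right, keep odd positions and double even positions (subtract 9 from any doubled value over 9):
  doubled (positions 2,4,...): 0 4 9 8 9 8 → sum 38
  kept (positions 1,3,...): 0 9 8 5 3 5 2 → sum 32
Total = 70.
70 mod 10 = 0, so the number is valid.

valid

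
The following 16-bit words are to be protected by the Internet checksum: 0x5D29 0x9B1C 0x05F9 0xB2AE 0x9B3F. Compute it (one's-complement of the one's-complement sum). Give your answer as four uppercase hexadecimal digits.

B3D2

One's-complement addition (fold any carry out of bit 15 back into bit 0):
  0x5D29 + 0x9B1C = 0x0F845
  0xF845 + 0x05F9 = 0x0FE3E
  0xFE3E + 0xB2AE = 0x1B0EC → wrap carry → 0xB0ED
  0xB0ED + 0x9B3F = 0x14C2C → wrap carry → 0x4C2D
One's-complement sum = 0x4C2D.
Checksum = ~0x4C2D & 0xFFFF = 0xB3D2.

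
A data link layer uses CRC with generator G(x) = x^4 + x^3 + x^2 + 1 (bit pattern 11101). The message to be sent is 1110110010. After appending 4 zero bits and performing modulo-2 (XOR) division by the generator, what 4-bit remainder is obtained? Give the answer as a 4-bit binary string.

Append 4 zeros: 11101100100000. Divide by 11101 (XOR where the leading bit is 1):
  pos 0: 11101 XOR 11101 = 00000
  pos 5: 10010 XOR 11101 = 01111
  pos 6: 11110 XOR 11101 = 00011
  pos 9: 11000 XOR 11101 = 00101
Remainder (last 4 bits) = 0101. This is the CRC / FCS.

0101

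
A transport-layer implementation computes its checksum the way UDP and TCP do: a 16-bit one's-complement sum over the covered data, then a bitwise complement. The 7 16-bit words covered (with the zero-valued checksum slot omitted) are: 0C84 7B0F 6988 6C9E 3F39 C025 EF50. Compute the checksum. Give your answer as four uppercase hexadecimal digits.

B395

One's-complement addition (fold any carry out of bit 15 back into bit 0):
  0x0C84 + 0x7B0F = 0x08793
  0x8793 + 0x6988 = 0x0F11B
  0xF11B + 0x6C9E = 0x15DB9 → wrap carry → 0x5DBA
  0x5DBA + 0x3F39 = 0x09CF3
  0x9CF3 + 0xC025 = 0x15D18 → wrap carry → 0x5D19
  0x5D19 + 0xEF50 = 0x14C69 → wrap carry → 0x4C6A
One's-complement sum = 0x4C6A.
Checksum = ~0x4C6A & 0xFFFF = 0xB395.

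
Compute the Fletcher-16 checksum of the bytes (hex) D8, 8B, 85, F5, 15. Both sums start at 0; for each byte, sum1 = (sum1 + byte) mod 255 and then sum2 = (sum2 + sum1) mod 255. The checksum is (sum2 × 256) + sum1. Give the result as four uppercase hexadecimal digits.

FBF4

Running sums (mod 255):
  after byte 0 (D8): sum1=216, sum2=216
  after byte 1 (8B): sum1=100, sum2=61
  after byte 2 (85): sum1=233, sum2=39
  after byte 3 (F5): sum1=223, sum2=7
  after byte 4 (15): sum1=244, sum2=251
Checksum = sum2·256 + sum1 = 251·256 + 244 = 64500 = 0xFBF4.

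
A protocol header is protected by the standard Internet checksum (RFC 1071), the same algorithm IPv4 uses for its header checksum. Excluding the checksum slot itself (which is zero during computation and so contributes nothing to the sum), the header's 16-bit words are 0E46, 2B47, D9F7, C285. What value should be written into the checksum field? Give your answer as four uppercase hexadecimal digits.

29F5

One's-complement addition (fold any carry out of bit 15 back into bit 0):
  0x0E46 + 0x2B47 = 0x0398D
  0x398D + 0xD9F7 = 0x11384 → wrap carry → 0x1385
  0x1385 + 0xC285 = 0x0D60A
One's-complement sum = 0xD60A.
Checksum = ~0xD60A & 0xFFFF = 0x29F5.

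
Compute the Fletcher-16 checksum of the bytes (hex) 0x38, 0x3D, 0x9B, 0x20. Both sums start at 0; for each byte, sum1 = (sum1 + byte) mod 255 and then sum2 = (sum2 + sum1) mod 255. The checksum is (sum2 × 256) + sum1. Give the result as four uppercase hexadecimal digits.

EF31

Running sums (mod 255):
  after byte 0 (0x38): sum1=56, sum2=56
  after byte 1 (0x3D): sum1=117, sum2=173
  after byte 2 (0x9B): sum1=17, sum2=190
  after byte 3 (0x20): sum1=49, sum2=239
Checksum = sum2·256 + sum1 = 239·256 + 49 = 61233 = 0xEF31.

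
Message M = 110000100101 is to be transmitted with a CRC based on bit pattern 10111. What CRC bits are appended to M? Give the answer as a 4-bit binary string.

1011

Append 4 zeros: 1100001001010000. Divide by 10111 (XOR where the leading bit is 1):
  pos 0: 11000 XOR 10111 = 01111
  pos 1: 11110 XOR 10111 = 01001
  pos 2: 10011 XOR 10111 = 00100
  pos 4: 10000 XOR 10111 = 00111
  pos 6: 11110 XOR 10111 = 01001
  pos 7: 10011 XOR 10111 = 00100
  pos 9: 10000 XOR 10111 = 00111
  pos 11: 11100 XOR 10111 = 01011
Remainder (last 4 bits) = 1011. This is the CRC / FCS.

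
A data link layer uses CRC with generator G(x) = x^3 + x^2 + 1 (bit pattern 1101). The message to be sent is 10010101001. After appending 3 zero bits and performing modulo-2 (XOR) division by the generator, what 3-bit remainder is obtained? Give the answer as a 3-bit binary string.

Append 3 zeros: 10010101001000. Divide by 1101 (XOR where the leading bit is 1):
  pos 0: 1001 XOR 1101 = 0100
  pos 1: 1000 XOR 1101 = 0101
  pos 2: 1011 XOR 1101 = 0110
  pos 3: 1100 XOR 1101 = 0001
  pos 6: 1100 XOR 1101 = 0001
  pos 9: 1100 XOR 1101 = 0001
Remainder (last 3 bits) = 010. This is the CRC / FCS.

010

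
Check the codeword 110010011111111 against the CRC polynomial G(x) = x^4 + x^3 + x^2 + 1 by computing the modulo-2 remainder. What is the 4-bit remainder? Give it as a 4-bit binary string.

Modulo-2 division of 110010011111111 by 11101:
  pos 0: 11001 XOR 11101 = 00100
  pos 2: 10000 XOR 11101 = 01101
  pos 3: 11011 XOR 11101 = 00110
  pos 5: 11011 XOR 11101 = 00110
  pos 7: 11011 XOR 11101 = 00110
  pos 9: 11011 XOR 11101 = 00110
Remainder = 1101 (nonzero — an error is detected).

1101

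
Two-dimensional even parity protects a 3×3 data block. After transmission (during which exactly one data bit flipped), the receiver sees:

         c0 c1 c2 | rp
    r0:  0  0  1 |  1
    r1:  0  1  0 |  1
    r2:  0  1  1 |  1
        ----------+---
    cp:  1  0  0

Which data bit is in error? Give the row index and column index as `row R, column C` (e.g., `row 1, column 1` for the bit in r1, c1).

Recompute each row's even parity and compare to rp:
  r0: data parity 1, sent rp 1 → ok
  r1: data parity 1, sent rp 1 → ok
  r2: data parity 0, sent rp 1 → mismatch
Recompute each column's even parity and compare to cp:
  c0: data parity 0, sent cp 1 → mismatch
  c1: data parity 0, sent cp 0 → ok
  c2: data parity 0, sent cp 0 → ok
Exactly one row (r2) and one column (c0) fail → the flipped bit is at their intersection.

row 2, column 0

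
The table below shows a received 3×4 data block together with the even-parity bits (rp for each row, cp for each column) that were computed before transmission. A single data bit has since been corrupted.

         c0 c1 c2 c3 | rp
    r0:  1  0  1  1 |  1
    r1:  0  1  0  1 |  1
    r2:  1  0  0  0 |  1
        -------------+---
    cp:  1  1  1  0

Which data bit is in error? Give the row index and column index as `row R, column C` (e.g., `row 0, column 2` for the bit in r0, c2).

row 1, column 0

Recompute each row's even parity and compare to rp:
  r0: data parity 1, sent rp 1 → ok
  r1: data parity 0, sent rp 1 → mismatch
  r2: data parity 1, sent rp 1 → ok
Recompute each column's even parity and compare to cp:
  c0: data parity 0, sent cp 1 → mismatch
  c1: data parity 1, sent cp 1 → ok
  c2: data parity 1, sent cp 1 → ok
  c3: data parity 0, sent cp 0 → ok
Exactly one row (r1) and one column (c0) fail → the flipped bit is at their intersection.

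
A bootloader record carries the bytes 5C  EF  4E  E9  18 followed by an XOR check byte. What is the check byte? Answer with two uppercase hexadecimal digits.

0C

XOR the bytes together:
  start with 0x5C
  0x5C ⊕ 0xEF = 0xB3
  0xB3 ⊕ 0x4E = 0xFD
  0xFD ⊕ 0xE9 = 0x14
  0x14 ⊕ 0x18 = 0x0C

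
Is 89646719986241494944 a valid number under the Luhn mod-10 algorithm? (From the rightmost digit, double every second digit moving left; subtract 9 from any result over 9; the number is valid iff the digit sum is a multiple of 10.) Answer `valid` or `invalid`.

From the right, keep odd positions and double even positions (subtract 9 from any doubled value over 9):
  doubled (positions 2,4,...): 8 8 8 8 3 9 2 3 3 7 → sum 59
  kept (positions 1,3,...): 4 9 9 1 2 8 9 7 4 9 → sum 62
Total = 121.
121 mod 10 = 1, so the number is invalid.

invalid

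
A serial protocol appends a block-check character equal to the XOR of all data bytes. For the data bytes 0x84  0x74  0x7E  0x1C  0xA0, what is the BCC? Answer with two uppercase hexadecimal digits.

32

XOR the bytes together:
  start with 0x84
  0x84 ⊕ 0x74 = 0xF0
  0xF0 ⊕ 0x7E = 0x8E
  0x8E ⊕ 0x1C = 0x92
  0x92 ⊕ 0xA0 = 0x32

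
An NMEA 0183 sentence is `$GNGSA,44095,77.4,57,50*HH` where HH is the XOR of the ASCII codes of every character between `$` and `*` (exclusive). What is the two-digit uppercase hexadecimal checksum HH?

7D

XOR the ASCII codes of the payload characters:
  'G' = 0x47 → acc = 0x47
  'N' = 0x4E → acc = 0x09
  'G' = 0x47 → acc = 0x4E
  'S' = 0x53 → acc = 0x1D
  'A' = 0x41 → acc = 0x5C
  ',' = 0x2C → acc = 0x70
  '4' = 0x34 → acc = 0x44
  '4' = 0x34 → acc = 0x70
  '0' = 0x30 → acc = 0x40
  '9' = 0x39 → acc = 0x79
  '5' = 0x35 → acc = 0x4C
  ',' = 0x2C → acc = 0x60
  '7' = 0x37 → acc = 0x57
  '7' = 0x37 → acc = 0x60
  '.' = 0x2E → acc = 0x4E
  '4' = 0x34 → acc = 0x7A
  ',' = 0x2C → acc = 0x56
  '5' = 0x35 → acc = 0x63
  '7' = 0x37 → acc = 0x54
  ',' = 0x2C → acc = 0x78
  '5' = 0x35 → acc = 0x4D
  '0' = 0x30 → acc = 0x7D
Checksum = 0x7D.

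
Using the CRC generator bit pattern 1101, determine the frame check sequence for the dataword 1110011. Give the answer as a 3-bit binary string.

Append 3 zeros: 1110011000. Divide by 1101 (XOR where the leading bit is 1):
  pos 0: 1110 XOR 1101 = 0011
  pos 2: 1101 XOR 1101 = 0000
  pos 6: 1000 XOR 1101 = 0101
Remainder (last 3 bits) = 101. This is the CRC / FCS.

101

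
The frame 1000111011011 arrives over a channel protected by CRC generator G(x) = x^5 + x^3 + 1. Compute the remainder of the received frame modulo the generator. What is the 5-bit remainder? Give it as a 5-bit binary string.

Modulo-2 division of 1000111011011 by 101001:
  pos 0: 100011 XOR 101001 = 001010
  pos 2: 101010 XOR 101001 = 000011
  pos 6: 111101 XOR 101001 = 010100
  pos 7: 101001 XOR 101001 = 000000
Remainder = 00000 (zero — the frame passes the CRC check).

00000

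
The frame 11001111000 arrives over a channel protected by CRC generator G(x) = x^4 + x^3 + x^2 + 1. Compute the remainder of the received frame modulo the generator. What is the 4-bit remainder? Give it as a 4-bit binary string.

0000

Modulo-2 division of 11001111000 by 11101:
  pos 0: 11001 XOR 11101 = 00100
  pos 2: 10011 XOR 11101 = 01110
  pos 3: 11101 XOR 11101 = 00000
Remainder = 0000 (zero — the frame passes the CRC check).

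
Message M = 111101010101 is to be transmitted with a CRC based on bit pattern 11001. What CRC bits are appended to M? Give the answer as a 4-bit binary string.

Append 4 zeros: 1111010101010000. Divide by 11001 (XOR where the leading bit is 1):
  pos 0: 11110 XOR 11001 = 00111
  pos 2: 11110 XOR 11001 = 00111
  pos 4: 11110 XOR 11001 = 00111
  pos 6: 11110 XOR 11001 = 00111
  pos 8: 11110 XOR 11001 = 00111
  pos 10: 11100 XOR 11001 = 00101
Remainder (last 4 bits) = 1010. This is the CRC / FCS.

1010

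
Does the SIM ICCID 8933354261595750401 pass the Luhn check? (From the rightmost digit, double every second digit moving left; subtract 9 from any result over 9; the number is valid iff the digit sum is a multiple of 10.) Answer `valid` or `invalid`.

valid

From the right, keep odd positions and double even positions (subtract 9 from any doubled value over 9):
  doubled (positions 2,4,...): 0 0 5 9 2 4 1 6 9 → sum 36
  kept (positions 1,3,...): 1 4 5 5 5 6 4 3 3 8 → sum 44
Total = 80.
80 mod 10 = 0, so the number is valid.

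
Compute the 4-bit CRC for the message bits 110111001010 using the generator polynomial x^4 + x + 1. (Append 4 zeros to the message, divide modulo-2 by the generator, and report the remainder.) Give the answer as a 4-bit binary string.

0011

Append 4 zeros: 1101110010100000. Divide by 10011 (XOR where the leading bit is 1):
  pos 0: 11011 XOR 10011 = 01000
  pos 1: 10001 XOR 10011 = 00010
  pos 4: 10001 XOR 10011 = 00010
  pos 7: 10010 XOR 10011 = 00001
  pos 11: 10000 XOR 10011 = 00011
Remainder (last 4 bits) = 0011. This is the CRC / FCS.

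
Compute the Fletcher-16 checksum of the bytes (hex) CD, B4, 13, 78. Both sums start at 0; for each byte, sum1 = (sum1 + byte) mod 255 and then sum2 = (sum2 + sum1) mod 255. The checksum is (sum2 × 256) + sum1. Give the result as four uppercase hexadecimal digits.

F30E

Running sums (mod 255):
  after byte 0 (CD): sum1=205, sum2=205
  after byte 1 (B4): sum1=130, sum2=80
  after byte 2 (13): sum1=149, sum2=229
  after byte 3 (78): sum1=14, sum2=243
Checksum = sum2·256 + sum1 = 243·256 + 14 = 62222 = 0xF30E.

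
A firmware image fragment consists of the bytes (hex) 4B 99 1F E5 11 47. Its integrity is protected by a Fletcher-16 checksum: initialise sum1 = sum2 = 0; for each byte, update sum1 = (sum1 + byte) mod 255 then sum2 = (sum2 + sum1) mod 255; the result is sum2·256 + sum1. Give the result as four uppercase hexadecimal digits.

5B42

Running sums (mod 255):
  after byte 0 (4B): sum1=75, sum2=75
  after byte 1 (99): sum1=228, sum2=48
  after byte 2 (1F): sum1=4, sum2=52
  after byte 3 (E5): sum1=233, sum2=30
  after byte 4 (11): sum1=250, sum2=25
  after byte 5 (47): sum1=66, sum2=91
Checksum = sum2·256 + sum1 = 91·256 + 66 = 23362 = 0x5B42.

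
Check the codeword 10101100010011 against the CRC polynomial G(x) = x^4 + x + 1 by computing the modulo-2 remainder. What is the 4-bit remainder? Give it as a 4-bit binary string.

1100

Modulo-2 division of 10101100010011 by 10011:
  pos 0: 10101 XOR 10011 = 00110
  pos 2: 11010 XOR 10011 = 01001
  pos 3: 10010 XOR 10011 = 00001
  pos 7: 10100 XOR 10011 = 00111
  pos 9: 11111 XOR 10011 = 01100
Remainder = 1100 (nonzero — an error is detected).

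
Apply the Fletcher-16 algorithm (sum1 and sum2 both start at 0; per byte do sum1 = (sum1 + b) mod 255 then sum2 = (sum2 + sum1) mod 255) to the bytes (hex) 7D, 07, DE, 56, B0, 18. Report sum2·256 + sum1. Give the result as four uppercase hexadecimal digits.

Running sums (mod 255):
  after byte 0 (7D): sum1=125, sum2=125
  after byte 1 (07): sum1=132, sum2=2
  after byte 2 (DE): sum1=99, sum2=101
  after byte 3 (56): sum1=185, sum2=31
  after byte 4 (B0): sum1=106, sum2=137
  after byte 5 (18): sum1=130, sum2=12
Checksum = sum2·256 + sum1 = 12·256 + 130 = 3202 = 0x0C82.

0C82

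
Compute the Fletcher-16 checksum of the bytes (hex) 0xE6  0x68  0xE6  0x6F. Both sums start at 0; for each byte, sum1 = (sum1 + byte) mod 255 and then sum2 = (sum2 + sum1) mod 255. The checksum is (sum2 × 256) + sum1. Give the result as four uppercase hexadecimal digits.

12A5

Running sums (mod 255):
  after byte 0 (0xE6): sum1=230, sum2=230
  after byte 1 (0x68): sum1=79, sum2=54
  after byte 2 (0xE6): sum1=54, sum2=108
  after byte 3 (0x6F): sum1=165, sum2=18
Checksum = sum2·256 + sum1 = 18·256 + 165 = 4773 = 0x12A5.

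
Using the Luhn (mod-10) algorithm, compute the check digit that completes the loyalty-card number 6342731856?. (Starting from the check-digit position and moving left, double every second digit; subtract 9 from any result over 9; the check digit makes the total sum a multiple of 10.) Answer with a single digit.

Partial digits right→left: 6 5 8 1 3 7 2 4 3 6
Double every second digit counting from the check-digit position (so the 1st, 3rd, 5th, ... of the partial from the right).
  doubled (with −9 where >9): 3 7 6 4 6 → sum 26
  kept as-is: 5 1 7 4 6 → sum 23
Total = 26 + 23 = 49.
Check digit = (10 − (49 mod 10)) mod 10 = 1.

1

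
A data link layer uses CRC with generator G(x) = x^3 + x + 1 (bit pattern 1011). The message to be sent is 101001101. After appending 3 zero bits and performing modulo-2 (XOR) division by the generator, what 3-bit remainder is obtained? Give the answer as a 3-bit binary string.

Append 3 zeros: 101001101000. Divide by 1011 (XOR where the leading bit is 1):
  pos 0: 1010 XOR 1011 = 0001
  pos 3: 1011 XOR 1011 = 0000
  pos 8: 1000 XOR 1011 = 0011
Remainder (last 3 bits) = 011. This is the CRC / FCS.

011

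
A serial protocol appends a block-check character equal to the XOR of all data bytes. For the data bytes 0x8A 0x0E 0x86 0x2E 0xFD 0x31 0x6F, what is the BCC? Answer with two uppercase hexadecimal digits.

8F

XOR the bytes together:
  start with 0x8A
  0x8A ⊕ 0x0E = 0x84
  0x84 ⊕ 0x86 = 0x02
  0x02 ⊕ 0x2E = 0x2C
  0x2C ⊕ 0xFD = 0xD1
  0xD1 ⊕ 0x31 = 0xE0
  0xE0 ⊕ 0x6F = 0x8F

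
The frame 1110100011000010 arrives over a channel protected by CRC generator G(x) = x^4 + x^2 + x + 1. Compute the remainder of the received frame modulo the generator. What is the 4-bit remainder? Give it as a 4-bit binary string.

0111

Modulo-2 division of 1110100011000010 by 10111:
  pos 0: 11101 XOR 10111 = 01010
  pos 1: 10100 XOR 10111 = 00011
  pos 4: 11001 XOR 10111 = 01110
  pos 5: 11101 XOR 10111 = 01010
  pos 6: 10100 XOR 10111 = 00011
  pos 9: 11000 XOR 10111 = 01111
  pos 10: 11111 XOR 10111 = 01000
  pos 11: 10000 XOR 10111 = 00111
Remainder = 0111 (nonzero — an error is detected).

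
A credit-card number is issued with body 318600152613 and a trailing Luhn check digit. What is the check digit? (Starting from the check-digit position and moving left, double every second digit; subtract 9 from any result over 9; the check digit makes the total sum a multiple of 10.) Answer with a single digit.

0

Partial digits right→left: 3 1 6 2 5 1 0 0 6 8 1 3
Double every second digit counting from the check-digit position (so the 1st, 3rd, 5th, ... of the partial from the right).
  doubled (with −9 where >9): 6 3 1 0 3 2 → sum 15
  kept as-is: 1 2 1 0 8 3 → sum 15
Total = 15 + 15 = 30.
Check digit = (10 − (30 mod 10)) mod 10 = 0.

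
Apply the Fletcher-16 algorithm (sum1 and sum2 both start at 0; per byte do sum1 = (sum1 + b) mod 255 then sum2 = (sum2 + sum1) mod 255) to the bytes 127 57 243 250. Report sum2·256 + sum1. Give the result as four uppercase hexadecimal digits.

Running sums (mod 255):
  after byte 0 (127): sum1=127, sum2=127
  after byte 1 (57): sum1=184, sum2=56
  after byte 2 (243): sum1=172, sum2=228
  after byte 3 (250): sum1=167, sum2=140
Checksum = sum2·256 + sum1 = 140·256 + 167 = 36007 = 0x8CA7.

8CA7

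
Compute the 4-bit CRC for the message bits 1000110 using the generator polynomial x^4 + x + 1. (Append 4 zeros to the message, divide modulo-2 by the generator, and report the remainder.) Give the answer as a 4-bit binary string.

Append 4 zeros: 10001100000. Divide by 10011 (XOR where the leading bit is 1):
  pos 0: 10001 XOR 10011 = 00010
  pos 3: 10100 XOR 10011 = 00111
  pos 5: 11100 XOR 10011 = 01111
  pos 6: 11110 XOR 10011 = 01101
Remainder (last 4 bits) = 1101. This is the CRC / FCS.

1101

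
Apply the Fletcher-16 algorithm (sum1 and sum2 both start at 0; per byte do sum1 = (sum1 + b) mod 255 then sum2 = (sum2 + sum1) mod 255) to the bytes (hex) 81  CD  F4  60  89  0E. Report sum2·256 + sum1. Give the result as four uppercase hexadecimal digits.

Running sums (mod 255):
  after byte 0 (81): sum1=129, sum2=129
  after byte 1 (CD): sum1=79, sum2=208
  after byte 2 (F4): sum1=68, sum2=21
  after byte 3 (60): sum1=164, sum2=185
  after byte 4 (89): sum1=46, sum2=231
  after byte 5 (0E): sum1=60, sum2=36
Checksum = sum2·256 + sum1 = 36·256 + 60 = 9276 = 0x243C.

243C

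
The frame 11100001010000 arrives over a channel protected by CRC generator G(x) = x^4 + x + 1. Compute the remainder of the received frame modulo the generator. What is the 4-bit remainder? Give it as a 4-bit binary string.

0011

Modulo-2 division of 11100001010000 by 10011:
  pos 0: 11100 XOR 10011 = 01111
  pos 1: 11110 XOR 10011 = 01101
  pos 2: 11010 XOR 10011 = 01001
  pos 3: 10011 XOR 10011 = 00000
  pos 9: 10000 XOR 10011 = 00011
Remainder = 0011 (nonzero — an error is detected).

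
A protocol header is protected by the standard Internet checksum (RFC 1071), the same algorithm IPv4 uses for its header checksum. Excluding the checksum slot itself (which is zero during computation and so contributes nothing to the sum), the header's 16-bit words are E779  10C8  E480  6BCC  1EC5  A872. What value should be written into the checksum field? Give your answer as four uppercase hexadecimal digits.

F038

One's-complement addition (fold any carry out of bit 15 back into bit 0):
  0xE779 + 0x10C8 = 0x0F841
  0xF841 + 0xE480 = 0x1DCC1 → wrap carry → 0xDCC2
  0xDCC2 + 0x6BCC = 0x1488E → wrap carry → 0x488F
  0x488F + 0x1EC5 = 0x06754
  0x6754 + 0xA872 = 0x10FC6 → wrap carry → 0x0FC7
One's-complement sum = 0x0FC7.
Checksum = ~0x0FC7 & 0xFFFF = 0xF038.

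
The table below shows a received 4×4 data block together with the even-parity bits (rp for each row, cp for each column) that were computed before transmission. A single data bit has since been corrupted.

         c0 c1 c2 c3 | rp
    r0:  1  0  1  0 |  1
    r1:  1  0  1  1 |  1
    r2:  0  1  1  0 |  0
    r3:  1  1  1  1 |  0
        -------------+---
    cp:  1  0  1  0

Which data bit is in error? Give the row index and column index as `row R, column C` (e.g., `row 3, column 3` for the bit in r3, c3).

row 0, column 2

Recompute each row's even parity and compare to rp:
  r0: data parity 0, sent rp 1 → mismatch
  r1: data parity 1, sent rp 1 → ok
  r2: data parity 0, sent rp 0 → ok
  r3: data parity 0, sent rp 0 → ok
Recompute each column's even parity and compare to cp:
  c0: data parity 1, sent cp 1 → ok
  c1: data parity 0, sent cp 0 → ok
  c2: data parity 0, sent cp 1 → mismatch
  c3: data parity 0, sent cp 0 → ok
Exactly one row (r0) and one column (c2) fail → the flipped bit is at their intersection.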